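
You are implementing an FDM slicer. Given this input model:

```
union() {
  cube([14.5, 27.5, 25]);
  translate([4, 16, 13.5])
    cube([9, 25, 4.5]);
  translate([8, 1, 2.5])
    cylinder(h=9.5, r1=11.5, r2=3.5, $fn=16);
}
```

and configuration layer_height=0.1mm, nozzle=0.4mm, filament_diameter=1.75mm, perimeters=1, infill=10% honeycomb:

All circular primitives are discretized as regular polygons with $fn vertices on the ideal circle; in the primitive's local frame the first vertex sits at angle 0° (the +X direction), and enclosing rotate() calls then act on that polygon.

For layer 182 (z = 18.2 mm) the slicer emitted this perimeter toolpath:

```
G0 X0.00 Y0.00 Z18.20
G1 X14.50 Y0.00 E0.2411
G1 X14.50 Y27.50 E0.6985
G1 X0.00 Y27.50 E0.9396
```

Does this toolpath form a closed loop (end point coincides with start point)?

Start point (G0): (0.00, 0.00). End point (last G1): the path does not return to the start — open.

no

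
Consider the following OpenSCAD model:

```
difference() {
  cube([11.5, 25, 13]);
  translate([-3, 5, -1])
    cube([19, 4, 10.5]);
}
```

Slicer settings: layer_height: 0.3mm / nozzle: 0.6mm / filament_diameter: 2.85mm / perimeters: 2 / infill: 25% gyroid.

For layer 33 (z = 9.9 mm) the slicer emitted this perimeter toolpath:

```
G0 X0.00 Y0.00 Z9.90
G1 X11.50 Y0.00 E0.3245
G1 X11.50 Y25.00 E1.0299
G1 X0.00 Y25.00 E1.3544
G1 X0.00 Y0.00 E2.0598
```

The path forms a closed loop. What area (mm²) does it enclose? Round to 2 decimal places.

287.50 mm²

Apply the shoelace formula to the sequence of (X, Y) vertices; enclosed area = 287.50 mm².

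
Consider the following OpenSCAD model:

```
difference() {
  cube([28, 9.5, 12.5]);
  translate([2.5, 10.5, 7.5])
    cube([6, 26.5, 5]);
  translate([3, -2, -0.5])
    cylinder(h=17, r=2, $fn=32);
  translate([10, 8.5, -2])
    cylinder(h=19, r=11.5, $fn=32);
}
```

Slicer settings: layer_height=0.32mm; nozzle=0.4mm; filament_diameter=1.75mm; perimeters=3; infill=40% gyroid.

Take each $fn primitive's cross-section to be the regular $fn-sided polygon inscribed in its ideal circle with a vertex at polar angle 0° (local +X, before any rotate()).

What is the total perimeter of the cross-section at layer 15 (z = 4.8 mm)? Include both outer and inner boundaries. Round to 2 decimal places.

46.03 mm

At z = 4.8 mm: the cube (footprint 28×9.5) is included at this height (perimeter 75.00 mm); the cube at (2.5, 10.5) does not reach this height (z outside [7.5, 12.5]); the r=2 cylinder at (3, -2) gives a regular 32-gon of circumradius 2 (constant along its height) (perimeter = 2·32·2.000·sin(180°/32) = 12.55 mm); the r=11.5 cylinder at (10, 8.5) contributes a regular 32-gon of circumradius 11.5 (perimeter = 2·32·11.500·sin(180°/32) = 72.14 mm); Subtracting the remaining from the first: starting from the 28×9.5 cube, the r=2 cylinder at (3, -2) misses the remaining region (no effect); the r=11.5 cylinder at (10, 8.5) partially overlaps it — only the 191.07 mm² overlap (of its 412.81 mm²) is removed, clipping the outline — boundary = 46.03 mm. Overall, the cross-section has 2 separate islands. Total boundary length (outer) = 46.03 mm.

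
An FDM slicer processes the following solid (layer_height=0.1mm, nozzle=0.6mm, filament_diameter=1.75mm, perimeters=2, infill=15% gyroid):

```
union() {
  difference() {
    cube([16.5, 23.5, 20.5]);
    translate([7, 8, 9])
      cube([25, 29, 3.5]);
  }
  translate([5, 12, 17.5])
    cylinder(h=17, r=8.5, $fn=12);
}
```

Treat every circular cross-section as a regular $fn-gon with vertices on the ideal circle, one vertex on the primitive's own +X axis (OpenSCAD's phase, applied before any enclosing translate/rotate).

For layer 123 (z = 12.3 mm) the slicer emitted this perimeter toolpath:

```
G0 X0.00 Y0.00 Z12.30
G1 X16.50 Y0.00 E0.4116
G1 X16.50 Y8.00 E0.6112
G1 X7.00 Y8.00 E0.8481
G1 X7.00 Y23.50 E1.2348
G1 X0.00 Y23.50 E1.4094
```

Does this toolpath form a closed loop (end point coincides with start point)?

Start point (G0): (0.00, 0.00). End point (last G1): the path does not return to the start — open.

no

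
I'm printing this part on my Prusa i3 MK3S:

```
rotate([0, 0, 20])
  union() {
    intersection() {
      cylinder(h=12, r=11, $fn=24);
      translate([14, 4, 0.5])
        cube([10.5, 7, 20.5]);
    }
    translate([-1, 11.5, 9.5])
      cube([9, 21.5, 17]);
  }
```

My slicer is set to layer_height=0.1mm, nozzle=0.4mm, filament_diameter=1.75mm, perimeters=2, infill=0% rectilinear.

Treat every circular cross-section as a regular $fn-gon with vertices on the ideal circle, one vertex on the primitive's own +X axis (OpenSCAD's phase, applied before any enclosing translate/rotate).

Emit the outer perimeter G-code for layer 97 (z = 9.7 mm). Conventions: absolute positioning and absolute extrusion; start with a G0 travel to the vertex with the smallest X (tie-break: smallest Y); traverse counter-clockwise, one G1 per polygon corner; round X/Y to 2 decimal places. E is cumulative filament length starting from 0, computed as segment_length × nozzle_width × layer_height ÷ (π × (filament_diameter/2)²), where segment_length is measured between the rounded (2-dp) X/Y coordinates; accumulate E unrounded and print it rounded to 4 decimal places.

G0 X-12.23 Y30.67 Z9.70
G1 X-4.87 Y10.46 E0.3577
G1 X3.58 Y13.54 E0.5073
G1 X-3.77 Y33.75 E0.8649
G1 X-12.23 Y30.67 E1.0146

At z = 9.7 mm: the r=11 cylinder contributes a regular 24-gon of circumradius 11; the cube at (14, 4) is present — its section is the full 10.5×7 rectangle; After intersecting: the 10.5×7 cube at (14, 4) does not overlap the r=11 cylinder (empty) — nothing remains; the 9×21.5 cube at (-1, 11.5) contributes its full rectangle; Merging all regions: only the 9×21.5 cube at (-1, 11.5) is present, so the union is just that shape — 1 connected region; (rotated 20° about Z; rotation is an isometry so areas/perimeters/island counts are preserved). The outline is a single polygon with 4 vertices. Extrusion per mm of travel: 0.4 × 0.1 / (π × 0.875²) = 0.016630. Accumulating E over each segment gives final E = 1.0146.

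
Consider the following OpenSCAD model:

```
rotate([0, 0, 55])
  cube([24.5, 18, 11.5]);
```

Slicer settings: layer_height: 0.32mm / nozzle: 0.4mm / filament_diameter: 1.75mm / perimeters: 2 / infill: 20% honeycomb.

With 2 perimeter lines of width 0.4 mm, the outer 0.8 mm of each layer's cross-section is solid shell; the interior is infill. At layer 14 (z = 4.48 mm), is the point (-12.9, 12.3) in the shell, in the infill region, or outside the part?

shell

At z = 4.48 mm: the cube (footprint 24.5×18) is included at this height; (rotated 55° about Z; rotation is an isometry so areas/perimeters/island counts are preserved). Overall, the cross-section is a single solid region. Undo the 55° rotation: the query point maps to (2.676, 17.622) in the un-rotated model frame. The nearest boundary edge runs (24.50, 18.00)→(0.00, 18.00); distance from the point to it = 0.38 mm. The point is inside the cross-section, 0.38 mm from the nearest boundary — within the 0.8 mm shell band (2 × 0.4).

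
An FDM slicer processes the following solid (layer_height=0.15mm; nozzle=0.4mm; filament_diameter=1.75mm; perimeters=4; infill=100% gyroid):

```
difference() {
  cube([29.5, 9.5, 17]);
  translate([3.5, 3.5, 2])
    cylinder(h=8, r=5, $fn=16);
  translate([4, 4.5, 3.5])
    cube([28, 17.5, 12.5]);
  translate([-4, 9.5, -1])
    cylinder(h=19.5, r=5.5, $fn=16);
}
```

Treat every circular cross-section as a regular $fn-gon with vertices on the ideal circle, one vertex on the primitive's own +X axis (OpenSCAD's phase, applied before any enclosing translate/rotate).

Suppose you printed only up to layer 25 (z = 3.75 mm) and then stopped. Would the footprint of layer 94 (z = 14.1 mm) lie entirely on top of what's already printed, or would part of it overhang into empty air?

Compare the two slices. At z = 3.75: the 29.5×9.5 cube contributes its full rectangle (area 280.25 mm²); the r=5 cylinder at (3.5, 3.5) gives a regular 16-gon of circumradius 5 (constant along its height) (area = (16/2)·5.000²·sin(360°/16) = 76.54 mm²); the 28×17.5 cube at (4, 4.5) contributes its full rectangle (area 490.00 mm²); the r=5.5 cylinder at (-4, 9.5) contributes a regular 16-gon of circumradius 5.5 (area = (16/2)·5.500²·sin(360°/16) = 92.61 mm²); After the difference (first − rest): starting from the 29.5×9.5 cube (280.25 mm²), the r=5 cylinder at (3.5, 3.5) partially overlaps it — only the 62.77 mm² overlap (of its 76.54 mm²) is removed, clipping the outline; the 28×17.5 cube at (4, 4.5) partially overlaps it — only the 115.24 mm² overlap (of its 490.00 mm²) is removed, clipping the outline; the r=5.5 cylinder at (-4, 9.5) partially overlaps it — only the 2.67 mm² overlap (of its 92.61 mm²) is removed, clipping the outline — area = 99.57 mm². At z = 14.1: the cube (footprint 29.5×9.5) is included at this height (area 280.25 mm²); the cylinder at (3.5, 3.5) does not reach this height (z outside [2, 10]); the 28×17.5 cube at (4, 4.5) contributes its full rectangle (area 490.00 mm²); the r=5.5 cylinder at (-4, 9.5) gives a regular 16-gon of circumradius 5.5 (constant along its height) (area = (16/2)·5.500²·sin(360°/16) = 92.61 mm²); After the difference (first − rest): starting from the 29.5×9.5 cube (280.25 mm²), the 28×17.5 cube at (4, 4.5) partially overlaps it — only the 127.50 mm² overlap (of its 490.00 mm²) is removed, clipping the outline; the r=5.5 cylinder at (-4, 9.5) partially overlaps it — only the 3.59 mm² overlap (of its 92.61 mm²) is removed, clipping the outline — area = 149.16 mm². Checking containment: at z = 14.1 the cross-section extends beyond the z = 3.75 cross-section by about 49.59 mm².

part overhangs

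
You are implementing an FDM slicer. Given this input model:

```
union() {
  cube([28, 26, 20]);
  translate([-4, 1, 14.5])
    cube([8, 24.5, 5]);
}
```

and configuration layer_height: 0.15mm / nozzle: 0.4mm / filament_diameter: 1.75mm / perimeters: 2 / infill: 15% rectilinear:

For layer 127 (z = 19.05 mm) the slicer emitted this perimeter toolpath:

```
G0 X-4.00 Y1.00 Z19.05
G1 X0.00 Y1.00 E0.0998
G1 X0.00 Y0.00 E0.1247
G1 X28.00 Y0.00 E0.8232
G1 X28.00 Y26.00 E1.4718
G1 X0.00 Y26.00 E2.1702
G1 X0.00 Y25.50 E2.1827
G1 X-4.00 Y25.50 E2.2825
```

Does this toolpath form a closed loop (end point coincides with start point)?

Start point (G0): (-4.00, 1.00). End point (last G1): the path does not return to the start — open.

no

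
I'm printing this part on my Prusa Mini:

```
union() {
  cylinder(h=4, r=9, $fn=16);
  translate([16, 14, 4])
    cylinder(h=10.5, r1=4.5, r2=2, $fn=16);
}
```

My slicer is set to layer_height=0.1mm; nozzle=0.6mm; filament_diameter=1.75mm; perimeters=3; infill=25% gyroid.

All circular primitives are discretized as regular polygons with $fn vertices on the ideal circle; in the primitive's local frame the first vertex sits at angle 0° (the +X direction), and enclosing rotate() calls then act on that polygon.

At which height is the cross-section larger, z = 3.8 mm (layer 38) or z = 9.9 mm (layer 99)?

Layer 38 (z = 3.8): the cylinder: section is a regular 16-gon, circumradius r=9 (area = (16/2)·9.000²·sin(360°/16) = 247.98 mm²); the cone at (16, 14) is not intersected at this z (z outside [4, 14.5]); Combining (union): only the r=9 cylinder is present, so the union is just that shape — area = 247.98 mm². So its area = 247.98 mm². Layer 99 (z = 9.9): the cylinder is absent (z outside [0, 4]); the cone at (16, 14): at t=0.562 of its height the radius interpolates to r₁+(r₂−r₁)t = 3.095, giving a regular 16-gon of that circumradius (area = (16/2)·3.095²·sin(360°/16) = 29.33 mm²); Combining (union): only the cone at (16, 14) is present, so the union is just that shape — area = 29.33 mm². So its area = 29.33 mm². Layer 38 is larger (247.98 vs 29.33 mm²).

layer 38 (z = 3.8 mm)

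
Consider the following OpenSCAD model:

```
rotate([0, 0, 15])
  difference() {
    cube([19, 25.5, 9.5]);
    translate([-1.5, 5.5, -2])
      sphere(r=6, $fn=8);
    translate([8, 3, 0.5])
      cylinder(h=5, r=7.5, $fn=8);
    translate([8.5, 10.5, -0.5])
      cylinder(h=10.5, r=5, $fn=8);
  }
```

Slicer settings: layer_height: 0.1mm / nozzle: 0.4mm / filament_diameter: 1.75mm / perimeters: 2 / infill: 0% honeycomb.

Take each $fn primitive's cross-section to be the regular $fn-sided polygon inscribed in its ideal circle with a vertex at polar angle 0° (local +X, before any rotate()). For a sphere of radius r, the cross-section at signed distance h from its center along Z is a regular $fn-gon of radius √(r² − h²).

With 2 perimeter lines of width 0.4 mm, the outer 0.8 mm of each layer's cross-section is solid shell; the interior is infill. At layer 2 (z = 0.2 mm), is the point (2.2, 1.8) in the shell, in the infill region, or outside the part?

shell

At z = 0.2 mm: the cube (footprint 19×25.5) is included at this height; the r=6 sphere at (-1.5, 5.5) contributes a regular 8-gon of circumradius √(6²−2.2²) = 5.582; the cylinder at (8, 3) is absent (z outside [0.5, 5.5]); the cylinder at (8.5, 10.5): section is a regular 8-gon, circumradius r=5; Subtracting the remaining from the first: starting from the 19×25.5 cube, the r=6 sphere at (-1.5, 5.5) partially overlaps it — only the 28.25 mm² overlap (of its 88.13 mm²) is removed, clipping the outline; the r=5 cylinder at (8.5, 10.5) lies wholly inside it (removes its full 70.71 mm² and its 30.61 mm outline becomes a hole wall) — 1 connected region with 1 hole; (rotated 15° about Z; rotation is an isometry so areas/perimeters/island counts are preserved). Overall, the cross-section is one region with 1 hole. Undo the 15° rotation: the query point maps to (2.591, 1.169) in the un-rotated model frame. The nearest boundary edge runs (0.00, 0.54)→(2.45, 1.55); distance from the point to it = 0.41 mm. The point is inside the cross-section, 0.41 mm from the nearest boundary — within the 0.8 mm shell band (2 × 0.4).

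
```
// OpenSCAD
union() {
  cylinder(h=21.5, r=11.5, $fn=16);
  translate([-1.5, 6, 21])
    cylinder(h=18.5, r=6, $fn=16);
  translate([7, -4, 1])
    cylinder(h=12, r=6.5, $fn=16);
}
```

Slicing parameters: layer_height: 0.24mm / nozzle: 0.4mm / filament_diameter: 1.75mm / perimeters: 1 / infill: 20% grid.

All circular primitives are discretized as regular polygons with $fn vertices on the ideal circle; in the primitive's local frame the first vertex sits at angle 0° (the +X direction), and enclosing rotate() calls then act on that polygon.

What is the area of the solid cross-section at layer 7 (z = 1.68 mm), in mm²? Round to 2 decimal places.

At z = 1.68 mm: the r=11.5 cylinder gives a regular 16-gon of circumradius 11.5 (constant along its height) (area = (16/2)·11.500²·sin(360°/16) = 404.88 mm²); the cylinder at (-1.5, 6) is absent (z outside [21, 39.5]); the r=6.5 cylinder at (7, -4) contributes a regular 16-gon of circumradius 6.5 (area = (16/2)·6.500²·sin(360°/16) = 129.35 mm²); Merging all regions: the regions partially overlap — summed areas 534.23 mm² minus the doubly-counted overlap 98.59 mm² gives 435.64 mm² — area = 435.64 mm². Overall, the cross-section is a single solid region. Net area = 435.64 mm².

435.64 mm²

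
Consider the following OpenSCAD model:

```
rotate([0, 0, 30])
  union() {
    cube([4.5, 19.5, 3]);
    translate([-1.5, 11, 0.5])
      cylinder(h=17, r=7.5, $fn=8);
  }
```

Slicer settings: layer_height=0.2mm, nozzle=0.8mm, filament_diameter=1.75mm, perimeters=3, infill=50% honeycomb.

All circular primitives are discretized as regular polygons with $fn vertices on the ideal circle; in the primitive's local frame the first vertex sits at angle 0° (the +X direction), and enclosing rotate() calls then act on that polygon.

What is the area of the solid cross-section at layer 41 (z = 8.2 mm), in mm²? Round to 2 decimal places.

159.10 mm²

At z = 8.2 mm: the cube is absent (z outside [0, 3]); the r=7.5 cylinder at (-1.5, 11) gives a regular 8-gon of circumradius 7.5 (constant along its height) (area = (8/2)·7.500²·sin(360°/8) = 159.10 mm²); Merging all regions: only the r=7.5 cylinder at (-1.5, 11) is present, so the union is just that shape — area = 159.10 mm²; (whole slice rotated 30° about Z — lengths, areas and connectivity unchanged). Overall, the cross-section is a single solid region. Net area = 159.10 mm².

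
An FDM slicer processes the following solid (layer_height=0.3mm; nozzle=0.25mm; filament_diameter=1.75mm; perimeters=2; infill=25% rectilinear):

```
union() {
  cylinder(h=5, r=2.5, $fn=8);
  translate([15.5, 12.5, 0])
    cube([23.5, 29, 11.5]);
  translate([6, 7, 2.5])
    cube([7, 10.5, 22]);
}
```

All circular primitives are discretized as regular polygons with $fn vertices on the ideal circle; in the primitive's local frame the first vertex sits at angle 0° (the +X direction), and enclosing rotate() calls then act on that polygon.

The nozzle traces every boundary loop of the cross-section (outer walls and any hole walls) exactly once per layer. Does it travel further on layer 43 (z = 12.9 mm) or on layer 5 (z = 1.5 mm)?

layer 5 (z = 1.5 mm)

Layer 43 (z = 12.9): the cylinder is not intersected at this z (z outside [0, 5]); the cube at (15.5, 12.5) is absent (z outside [0, 11.5]); the cube at (6, 7) is present — its section is the full 7×10.5 rectangle (perimeter 35.00 mm); Merging all regions: only the 7×10.5 cube at (6, 7) is present, so the union is just that shape — boundary = 35.00 mm. So its perimeter = 35.00 mm. Layer 5 (z = 1.5): the r=2.5 cylinder contributes a regular 8-gon of circumradius 2.5 (perimeter = 2·8·2.500·sin(180°/8) = 15.31 mm); the 23.5×29 cube at (15.5, 12.5) contributes its full rectangle (perimeter 105.00 mm); the cube at (6, 7) is absent (z outside [2.5, 24.5]); Merging all regions: the 2 present regions are separate (no shared area or edge), so areas and boundary lengths simply add and each stays a separate island — boundary = 120.31 mm. So its perimeter = 120.31 mm. Layer 5 is larger (120.31 vs 35.00 mm).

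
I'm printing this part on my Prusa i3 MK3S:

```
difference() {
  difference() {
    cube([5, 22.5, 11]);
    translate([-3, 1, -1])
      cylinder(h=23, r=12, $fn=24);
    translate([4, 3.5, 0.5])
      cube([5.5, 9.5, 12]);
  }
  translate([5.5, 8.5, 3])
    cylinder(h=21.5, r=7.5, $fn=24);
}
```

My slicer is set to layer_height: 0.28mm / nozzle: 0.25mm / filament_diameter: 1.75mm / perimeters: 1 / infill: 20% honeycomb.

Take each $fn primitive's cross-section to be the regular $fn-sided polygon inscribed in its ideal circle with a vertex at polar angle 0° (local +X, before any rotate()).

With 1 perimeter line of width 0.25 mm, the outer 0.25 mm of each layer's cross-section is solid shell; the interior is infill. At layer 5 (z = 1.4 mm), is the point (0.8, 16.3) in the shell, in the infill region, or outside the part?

At z = 1.4 mm: the cube (footprint 5×22.5) is included at this height; the r=12 cylinder at (-3, 1) contributes a regular 24-gon of circumradius 12; the cube at (4, 3.5) is present — its section is the full 5.5×9.5 rectangle; Taking the first minus the rest: starting from the 5×22.5 cube, the r=12 cylinder at (-3, 1) partially overlaps it — only the 57.29 mm² overlap (of its 447.24 mm²) is removed, clipping the outline; the 5.5×9.5 cube at (4, 3.5) partially overlaps it — only the 2.76 mm² overlap (of its 52.25 mm²) is removed, clipping the outline — 1 connected region; the cylinder at (5.5, 8.5) is not intersected at this z (z outside [3, 24.5]); Subtracting the remaining from the first: none of the subtracted shapes is present at this height, so the result so far is unchanged — 1 connected region. Overall, the cross-section is a single solid region. The nearest boundary edge runs (0.00, 12.61)→(0.00, 22.50); distance from the point to it = 0.80 mm. The point is inside the cross-section and 0.80 mm from the nearest boundary — more than the 0.25 mm shell width (1 × 0.25), so it's in the infill interior.

infill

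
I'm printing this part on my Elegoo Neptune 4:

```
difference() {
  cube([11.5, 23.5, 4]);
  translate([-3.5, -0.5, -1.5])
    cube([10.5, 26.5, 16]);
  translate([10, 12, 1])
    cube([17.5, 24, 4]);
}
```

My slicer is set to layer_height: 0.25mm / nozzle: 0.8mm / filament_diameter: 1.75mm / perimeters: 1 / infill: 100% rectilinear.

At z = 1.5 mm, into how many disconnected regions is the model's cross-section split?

1

At z = 1.5 mm: the 11.5×23.5 cube contributes its full rectangle; the 10.5×26.5 cube at (-3.5, -0.5) contributes its full rectangle; the cube at (10, 12) (footprint 17.5×24) is included at this height; Subtracting the remaining from the first: starting from the 11.5×23.5 cube, the 10.5×26.5 cube at (-3.5, -0.5) partially overlaps it — only the 164.50 mm² overlap (of its 278.25 mm²) is removed, clipping the outline; the 17.5×24 cube at (10, 12) partially overlaps it — only the 17.25 mm² overlap (of its 420.00 mm²) is removed, clipping the outline — 1 connected region. The result has 1 disconnected region.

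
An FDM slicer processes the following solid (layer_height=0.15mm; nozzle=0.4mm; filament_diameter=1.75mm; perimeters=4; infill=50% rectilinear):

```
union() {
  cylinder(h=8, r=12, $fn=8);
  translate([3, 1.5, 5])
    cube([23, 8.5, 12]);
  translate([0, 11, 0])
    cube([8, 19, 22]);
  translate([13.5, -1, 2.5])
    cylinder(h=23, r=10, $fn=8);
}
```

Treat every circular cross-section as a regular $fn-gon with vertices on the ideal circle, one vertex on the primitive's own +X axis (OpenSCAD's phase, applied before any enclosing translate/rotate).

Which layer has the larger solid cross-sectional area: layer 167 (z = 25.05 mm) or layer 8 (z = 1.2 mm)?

Layer 167 (z = 25.05): the cylinder is absent (z outside [0, 8]); the cube at (3, 1.5) is not intersected at this z (z outside [5, 17]); the cube at (0, 11) does not reach this height (z outside [0, 22]); the r=10 cylinder at (13.5, -1) gives a regular 8-gon of circumradius 10 (constant along its height) (area = (8/2)·10.000²·sin(360°/8) = 282.84 mm²); Taking the union: only the r=10 cylinder at (13.5, -1) is present, so the union is just that shape — area = 282.84 mm². So its area = 282.84 mm². Layer 8 (z = 1.2): the cylinder: section is a regular 8-gon, circumradius r=12 (area = (8/2)·12.000²·sin(360°/8) = 407.29 mm²); the cube at (3, 1.5) is not intersected at this z (z outside [5, 17]); the cube at (0, 11) is present — its section is the full 8×19 rectangle (area 152.00 mm²); the cylinder at (13.5, -1) does not reach this height (z outside [2.5, 25.5]); Combining (union): the regions partially overlap — summed areas 559.29 mm² minus the doubly-counted overlap 1.21 mm² gives 558.09 mm² — area = 558.09 mm². So its area = 558.09 mm². Layer 8 is larger (558.09 vs 282.84 mm²).

layer 8 (z = 1.2 mm)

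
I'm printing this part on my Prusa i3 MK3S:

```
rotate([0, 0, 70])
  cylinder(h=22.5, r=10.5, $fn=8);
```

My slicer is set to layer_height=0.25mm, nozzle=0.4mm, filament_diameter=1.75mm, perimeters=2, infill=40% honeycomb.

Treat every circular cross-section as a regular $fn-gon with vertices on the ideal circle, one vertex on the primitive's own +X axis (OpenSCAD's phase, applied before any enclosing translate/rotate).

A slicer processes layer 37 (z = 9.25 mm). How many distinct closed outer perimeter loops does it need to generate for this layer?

1

At z = 9.25 mm: the r=10.5 cylinder contributes a regular 8-gon of circumradius 10.5; (whole slice rotated 70° about Z — lengths, areas and connectivity unchanged). The result has 1 disconnected region.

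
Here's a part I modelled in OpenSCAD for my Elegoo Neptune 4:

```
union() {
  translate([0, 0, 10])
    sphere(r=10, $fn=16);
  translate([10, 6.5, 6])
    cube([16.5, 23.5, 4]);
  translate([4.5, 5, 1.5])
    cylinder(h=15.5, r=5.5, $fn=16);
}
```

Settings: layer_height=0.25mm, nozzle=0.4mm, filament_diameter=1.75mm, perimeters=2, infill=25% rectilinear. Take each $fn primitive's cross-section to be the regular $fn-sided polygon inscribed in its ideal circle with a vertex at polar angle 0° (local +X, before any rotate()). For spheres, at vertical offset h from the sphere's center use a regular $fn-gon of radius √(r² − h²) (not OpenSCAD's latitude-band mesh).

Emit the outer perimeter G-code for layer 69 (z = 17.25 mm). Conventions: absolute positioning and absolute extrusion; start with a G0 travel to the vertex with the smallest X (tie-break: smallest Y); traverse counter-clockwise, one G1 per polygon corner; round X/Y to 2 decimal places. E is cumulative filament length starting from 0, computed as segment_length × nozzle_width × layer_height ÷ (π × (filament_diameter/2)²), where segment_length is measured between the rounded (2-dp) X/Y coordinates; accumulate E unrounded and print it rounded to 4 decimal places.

At z = 17.25 mm: the r=10 sphere slices to a regular 16-gon of circumradius 6.887 (√(r²−h²) with h=7.25 from center); the cube at (10, 6.5) is not intersected at this z (z outside [6, 10]); the cylinder at (4.5, 5) is not intersected at this z (z outside [1.5, 17]); Taking the union: only the r=10 sphere is present, so the union is just that shape — 1 connected region. The outline is a single polygon with 16 vertices. Extrusion per mm of travel: 0.4 × 0.25 / (π × 0.875²) = 0.041575. Accumulating E over each segment gives final E = 1.7876.

G0 X-6.89 Y0.00 Z17.25
G1 X-6.36 Y-2.64 E0.1119
G1 X-4.87 Y-4.87 E0.2235
G1 X-2.64 Y-6.36 E0.3350
G1 X0.00 Y-6.89 E0.4469
G1 X2.64 Y-6.36 E0.5589
G1 X4.87 Y-4.87 E0.6704
G1 X6.36 Y-2.64 E0.7819
G1 X6.89 Y0.00 E0.8938
G1 X6.36 Y2.64 E1.0058
G1 X4.87 Y4.87 E1.1173
G1 X2.64 Y6.36 E1.2288
G1 X0.00 Y6.89 E1.3407
G1 X-2.64 Y6.36 E1.4527
G1 X-4.87 Y4.87 E1.5642
G1 X-6.36 Y2.64 E1.6757
G1 X-6.89 Y0.00 E1.7876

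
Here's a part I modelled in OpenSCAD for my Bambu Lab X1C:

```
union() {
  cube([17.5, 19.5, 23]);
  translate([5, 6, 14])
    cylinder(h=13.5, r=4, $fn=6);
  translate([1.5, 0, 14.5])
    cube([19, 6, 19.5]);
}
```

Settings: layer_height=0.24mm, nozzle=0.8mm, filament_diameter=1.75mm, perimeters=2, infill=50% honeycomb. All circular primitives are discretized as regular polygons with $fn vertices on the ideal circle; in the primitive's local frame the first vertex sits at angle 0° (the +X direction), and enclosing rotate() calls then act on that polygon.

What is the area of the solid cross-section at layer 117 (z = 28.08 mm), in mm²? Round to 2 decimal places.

114.00 mm²

At z = 28.08 mm: the cube is not intersected at this z (z outside [0, 23]); the cylinder at (5, 6) is absent (z outside [14, 27.5]); the cube at (1.5, 0) is present — its section is the full 19×6 rectangle (area 114.00 mm²); Combining (union): only the 19×6 cube at (1.5, 0) is present, so the union is just that shape — area = 114.00 mm². Overall, the cross-section is a single solid region. Net area = 114.00 mm².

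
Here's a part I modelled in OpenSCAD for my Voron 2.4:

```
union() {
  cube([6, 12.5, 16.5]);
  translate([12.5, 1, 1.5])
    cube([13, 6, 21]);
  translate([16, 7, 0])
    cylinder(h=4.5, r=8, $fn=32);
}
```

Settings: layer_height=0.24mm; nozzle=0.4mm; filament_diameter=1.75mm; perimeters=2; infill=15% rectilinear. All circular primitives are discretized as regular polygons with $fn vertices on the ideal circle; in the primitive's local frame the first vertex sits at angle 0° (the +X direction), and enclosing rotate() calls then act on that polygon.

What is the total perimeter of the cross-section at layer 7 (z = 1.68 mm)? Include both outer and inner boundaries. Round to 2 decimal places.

At z = 1.68 mm: the cube is present — its section is the full 6×12.5 rectangle (perimeter 37.00 mm); the cube at (12.5, 1) (footprint 13×6) is included at this height (perimeter 38.00 mm); the r=8 cylinder at (16, 7) contributes a regular 32-gon of circumradius 8 (perimeter = 2·32·8.000·sin(180°/32) = 50.18 mm); Combining (union): the regions partially overlap (shared area 63.84 mm²), so the edge portions inside another operand are dropped and the merged outline is re-measured after clipping — boundary = 92.13 mm. Overall, the cross-section has 2 separate islands. Total boundary length (outer) = 92.13 mm.

92.13 mm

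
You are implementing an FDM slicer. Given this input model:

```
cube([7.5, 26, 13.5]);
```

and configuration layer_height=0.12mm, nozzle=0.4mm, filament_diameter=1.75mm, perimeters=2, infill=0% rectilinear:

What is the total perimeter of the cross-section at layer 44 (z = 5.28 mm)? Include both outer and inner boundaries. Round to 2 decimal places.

67.00 mm

At z = 5.28 mm: the cube is present — its section is the full 7.5×26 rectangle (perimeter 67.00 mm). Overall, the cross-section is a single solid region. Total boundary length (outer) = 67.00 mm.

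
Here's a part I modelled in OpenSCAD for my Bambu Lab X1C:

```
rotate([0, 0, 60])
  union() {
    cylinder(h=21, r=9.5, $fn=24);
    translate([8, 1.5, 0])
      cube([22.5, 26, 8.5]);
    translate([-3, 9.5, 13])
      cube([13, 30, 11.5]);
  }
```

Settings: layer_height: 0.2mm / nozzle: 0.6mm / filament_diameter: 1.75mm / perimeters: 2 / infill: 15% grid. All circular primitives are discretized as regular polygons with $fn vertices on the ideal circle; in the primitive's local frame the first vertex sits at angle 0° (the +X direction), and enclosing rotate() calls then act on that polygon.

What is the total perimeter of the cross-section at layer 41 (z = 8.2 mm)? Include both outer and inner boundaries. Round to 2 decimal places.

At z = 8.2 mm: the cylinder: section is a regular 24-gon, circumradius r=9.5 (perimeter = 2·24·9.500·sin(180°/24) = 59.52 mm); the cube at (8, 1.5) is present — its section is the full 22.5×26 rectangle (perimeter 97.00 mm); the cube at (-3, 9.5) does not reach this height (z outside [13, 24.5]); Merging all regions: the regions partially overlap (shared area 2.83 mm²), so the edge portions inside another operand are dropped and the merged outline is re-measured after clipping — boundary = 147.85 mm; (whole slice rotated 60° about Z — lengths, areas and connectivity unchanged). Overall, the cross-section is a single solid region. Total boundary length (outer) = 147.85 mm.

147.85 mm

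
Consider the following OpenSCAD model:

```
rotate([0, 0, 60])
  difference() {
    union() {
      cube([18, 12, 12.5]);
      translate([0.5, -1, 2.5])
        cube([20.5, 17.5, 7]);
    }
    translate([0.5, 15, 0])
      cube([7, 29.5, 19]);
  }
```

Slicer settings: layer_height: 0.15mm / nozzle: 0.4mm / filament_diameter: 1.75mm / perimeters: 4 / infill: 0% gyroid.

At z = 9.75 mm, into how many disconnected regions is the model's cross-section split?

1

At z = 9.75 mm: the 18×12 cube contributes its full rectangle; the cube at (0.5, -1) is absent (z outside [2.5, 9.5]); Combining (union): only the 18×12 cube is present, so the union is just that shape — 1 connected region; the 7×29.5 cube at (0.5, 15) contributes its full rectangle; Subtracting the remaining from the first: starting from the result so far, the 7×29.5 cube at (0.5, 15) misses the remaining region (no effect) — 1 connected region; (whole slice rotated 60° about Z — lengths, areas and connectivity unchanged). The result has 1 disconnected region.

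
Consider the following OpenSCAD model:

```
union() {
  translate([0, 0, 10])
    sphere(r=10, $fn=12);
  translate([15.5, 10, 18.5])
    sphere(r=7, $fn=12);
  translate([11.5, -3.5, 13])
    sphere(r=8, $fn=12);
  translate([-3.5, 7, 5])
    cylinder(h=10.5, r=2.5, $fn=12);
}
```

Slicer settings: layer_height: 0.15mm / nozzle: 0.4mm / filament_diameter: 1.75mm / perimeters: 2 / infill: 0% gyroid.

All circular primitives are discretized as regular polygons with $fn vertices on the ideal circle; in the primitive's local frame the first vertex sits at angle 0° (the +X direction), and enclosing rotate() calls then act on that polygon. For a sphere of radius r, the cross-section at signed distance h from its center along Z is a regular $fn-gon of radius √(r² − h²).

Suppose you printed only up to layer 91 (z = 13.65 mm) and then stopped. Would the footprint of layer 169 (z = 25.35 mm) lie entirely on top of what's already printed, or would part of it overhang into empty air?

Compare the two slices. At z = 13.65: the sphere: section is a regular 12-gon, circumradius = √(r²−h²) = √(10²−3.65²) = 9.310 (area = (12/2)·9.310²·sin(360°/12) = 260.03 mm²); the r=7 sphere at (15.5, 10) slices to a regular 12-gon of circumradius 5.048 (√(r²−h²) with h=4.85 from center) (area = (12/2)·5.048²·sin(360°/12) = 76.43 mm²); the r=8 sphere at (11.5, -3.5) slices to a regular 12-gon of circumradius 7.974 (√(r²−h²) with h=0.65 from center) (area = (12/2)·7.974²·sin(360°/12) = 190.73 mm²); the r=2.5 cylinder at (-3.5, 7) gives a regular 12-gon of circumradius 2.5 (constant along its height) (area = (12/2)·2.500²·sin(360°/12) = 18.75 mm²); Taking the union: the regions partially overlap — summed areas 545.95 mm² minus the doubly-counted overlap 54.49 mm² gives 491.46 mm² — area = 491.46 mm². At z = 25.35: the sphere does not reach this height (|z−center|=15.350 > r=10); the sphere at (15.5, 10): section is a regular 12-gon, circumradius = √(r²−h²) = √(7²−6.85²) = 1.441 (area = (12/2)·1.441²·sin(360°/12) = 6.23 mm²); the sphere at (11.5, -3.5) does not reach this height (|z−center|=12.350 > r=8); the cylinder at (-3.5, 7) is absent (z outside [5, 15.5]); Merging all regions: only the r=7 sphere at (15.5, 10) is present, so the union is just that shape — area = 6.23 mm². Checking containment: the cross-section at z = 25.35 is a subset of the cross-section at z = 13.65.

entirely on top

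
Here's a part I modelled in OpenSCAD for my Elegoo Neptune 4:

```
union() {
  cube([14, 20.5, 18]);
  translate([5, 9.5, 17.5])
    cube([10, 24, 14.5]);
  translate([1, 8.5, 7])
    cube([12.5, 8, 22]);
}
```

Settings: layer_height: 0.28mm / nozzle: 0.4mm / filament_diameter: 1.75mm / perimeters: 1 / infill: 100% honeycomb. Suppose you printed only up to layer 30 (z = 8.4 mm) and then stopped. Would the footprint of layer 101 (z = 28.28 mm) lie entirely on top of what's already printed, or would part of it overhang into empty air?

part overhangs

Compare the two slices. At z = 8.4: the 14×20.5 cube contributes its full rectangle (area 287.00 mm²); the cube at (5, 9.5) is not intersected at this z (z outside [17.5, 32]); the cube at (1, 8.5) is present — its section is the full 12.5×8 rectangle (area 100.00 mm²); Combining (union): the 12.5×8 cube at (1, 8.5) lies entirely inside the 14×20.5 cube, so the union is just the 14×20.5 cube — area = 287.00 mm². At z = 28.28: the cube is absent (z outside [0, 18]); the cube at (5, 9.5) (footprint 10×24) is included at this height (area 240.00 mm²); the cube at (1, 8.5) (footprint 12.5×8) is included at this height (area 100.00 mm²); Merging all regions: the regions partially overlap — summed areas 340.00 mm² minus the doubly-counted overlap 59.50 mm² gives 280.50 mm² — area = 280.50 mm². Checking containment: at z = 28.28 the cross-section extends beyond the z = 8.4 cross-section by about 141.00 mm².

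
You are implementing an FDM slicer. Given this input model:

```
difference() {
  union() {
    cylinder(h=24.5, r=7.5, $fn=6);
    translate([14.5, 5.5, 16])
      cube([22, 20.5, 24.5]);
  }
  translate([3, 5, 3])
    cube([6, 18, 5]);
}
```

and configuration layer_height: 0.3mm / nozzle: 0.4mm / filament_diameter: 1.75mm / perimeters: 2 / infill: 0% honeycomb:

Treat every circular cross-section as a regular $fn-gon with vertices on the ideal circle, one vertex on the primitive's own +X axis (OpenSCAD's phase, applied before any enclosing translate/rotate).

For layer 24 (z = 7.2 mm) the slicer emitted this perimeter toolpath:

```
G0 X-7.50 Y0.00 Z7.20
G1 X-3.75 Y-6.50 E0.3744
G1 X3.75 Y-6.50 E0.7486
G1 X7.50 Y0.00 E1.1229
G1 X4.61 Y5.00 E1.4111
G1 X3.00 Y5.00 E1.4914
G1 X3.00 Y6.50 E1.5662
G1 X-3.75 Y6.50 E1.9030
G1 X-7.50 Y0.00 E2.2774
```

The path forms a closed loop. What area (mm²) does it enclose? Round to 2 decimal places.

144.46 mm²

Apply the shoelace formula to the sequence of (X, Y) vertices; enclosed area = 144.46 mm².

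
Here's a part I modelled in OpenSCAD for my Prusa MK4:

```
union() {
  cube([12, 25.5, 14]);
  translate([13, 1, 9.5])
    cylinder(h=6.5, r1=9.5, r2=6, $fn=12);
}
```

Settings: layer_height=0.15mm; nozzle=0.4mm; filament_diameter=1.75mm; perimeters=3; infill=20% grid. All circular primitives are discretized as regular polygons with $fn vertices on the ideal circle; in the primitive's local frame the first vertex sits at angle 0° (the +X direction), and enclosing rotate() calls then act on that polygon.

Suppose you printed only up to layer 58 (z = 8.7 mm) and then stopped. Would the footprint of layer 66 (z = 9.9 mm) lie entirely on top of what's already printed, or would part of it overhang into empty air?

Compare the two slices. At z = 8.7: the cube (footprint 12×25.5) is included at this height (area 306.00 mm²); the cone at (13, 1) is not intersected at this z (z outside [9.5, 16]); Merging all regions: only the 12×25.5 cube is present, so the union is just that shape — area = 306.00 mm². At z = 9.9: the 12×25.5 cube contributes its full rectangle (area 306.00 mm²); the cone at (13, 1) (r1=9.5→r2=6) has section circumradius 9.285 here — a regular 12-gon (area = (12/2)·9.285²·sin(360°/12) = 258.61 mm²); Merging all regions: the regions partially overlap — summed areas 564.61 mm² minus the doubly-counted overlap 63.65 mm² gives 500.96 mm² — area = 500.96 mm². Checking containment: at z = 9.9 the cross-section extends beyond the z = 8.7 cross-section by about 194.96 mm².

part overhangs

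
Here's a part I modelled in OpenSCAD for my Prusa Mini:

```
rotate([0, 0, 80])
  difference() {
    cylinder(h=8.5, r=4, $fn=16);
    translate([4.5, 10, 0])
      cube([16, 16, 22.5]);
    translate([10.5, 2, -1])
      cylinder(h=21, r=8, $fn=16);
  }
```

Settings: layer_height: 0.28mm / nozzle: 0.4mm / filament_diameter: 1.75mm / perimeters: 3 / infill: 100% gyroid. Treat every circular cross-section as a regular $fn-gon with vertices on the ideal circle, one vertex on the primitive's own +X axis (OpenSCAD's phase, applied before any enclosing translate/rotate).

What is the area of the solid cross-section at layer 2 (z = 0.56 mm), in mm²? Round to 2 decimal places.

At z = 0.56 mm: the r=4 cylinder gives a regular 16-gon of circumradius 4 (constant along its height) (area = (16/2)·4.000²·sin(360°/16) = 48.98 mm²); the cube at (4.5, 10) is present — its section is the full 16×16 rectangle (area 256.00 mm²); the cylinder at (10.5, 2): section is a regular 16-gon, circumradius r=8 (area = (16/2)·8.000²·sin(360°/16) = 195.93 mm²); After the difference (first − rest): starting from the r=4 cylinder (48.98 mm²), the 16×16 cube at (4.5, 10) misses the remaining region (no effect); the r=8 cylinder at (10.5, 2) partially overlaps it — only the 3.79 mm² overlap (of its 195.93 mm²) is removed, clipping the outline — area = 45.19 mm²; (whole slice rotated 80° about Z — lengths, areas and connectivity unchanged). Overall, the cross-section is a single solid region. Net area = 45.19 mm².

45.19 mm²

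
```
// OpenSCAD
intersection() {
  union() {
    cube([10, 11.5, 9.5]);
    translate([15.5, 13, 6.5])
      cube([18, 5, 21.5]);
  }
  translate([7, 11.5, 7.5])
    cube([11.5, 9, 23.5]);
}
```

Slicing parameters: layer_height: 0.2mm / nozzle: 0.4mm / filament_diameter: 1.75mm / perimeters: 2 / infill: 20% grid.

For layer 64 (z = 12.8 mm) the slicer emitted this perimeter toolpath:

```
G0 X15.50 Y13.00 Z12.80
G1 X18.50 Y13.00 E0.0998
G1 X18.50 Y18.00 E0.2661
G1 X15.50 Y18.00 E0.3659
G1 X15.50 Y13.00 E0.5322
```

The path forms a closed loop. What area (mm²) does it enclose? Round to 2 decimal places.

Apply the shoelace formula to the sequence of (X, Y) vertices; enclosed area = 15.00 mm².

15.00 mm²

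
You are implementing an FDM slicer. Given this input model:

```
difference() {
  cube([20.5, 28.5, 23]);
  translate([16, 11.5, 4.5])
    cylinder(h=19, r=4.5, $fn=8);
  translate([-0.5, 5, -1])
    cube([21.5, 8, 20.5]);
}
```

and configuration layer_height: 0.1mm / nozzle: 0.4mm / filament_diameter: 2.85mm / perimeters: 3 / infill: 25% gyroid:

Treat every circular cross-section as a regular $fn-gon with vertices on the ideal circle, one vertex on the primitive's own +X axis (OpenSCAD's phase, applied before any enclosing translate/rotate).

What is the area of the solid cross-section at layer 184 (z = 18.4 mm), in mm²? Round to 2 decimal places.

At z = 18.4 mm: the cube is present — its section is the full 20.5×28.5 rectangle (area 584.25 mm²); the r=4.5 cylinder at (16, 11.5) gives a regular 8-gon of circumradius 4.5 (constant along its height) (area = (8/2)·4.500²·sin(360°/8) = 57.28 mm²); the cube at (-0.5, 5) is present — its section is the full 21.5×8 rectangle (area 172.00 mm²); Taking the first minus the rest: starting from the 20.5×28.5 cube (584.25 mm²), the r=4.5 cylinder at (16, 11.5) lies inside it touching the edge (removes its full 57.28 mm²); the 21.5×8 cube at (-0.5, 5) partially overlaps it — only the 122.79 mm² overlap (of its 172.00 mm²) is removed, clipping the outline — area = 404.18 mm². Overall, the cross-section has 2 separate islands. Net area = 404.18 mm².

404.18 mm²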